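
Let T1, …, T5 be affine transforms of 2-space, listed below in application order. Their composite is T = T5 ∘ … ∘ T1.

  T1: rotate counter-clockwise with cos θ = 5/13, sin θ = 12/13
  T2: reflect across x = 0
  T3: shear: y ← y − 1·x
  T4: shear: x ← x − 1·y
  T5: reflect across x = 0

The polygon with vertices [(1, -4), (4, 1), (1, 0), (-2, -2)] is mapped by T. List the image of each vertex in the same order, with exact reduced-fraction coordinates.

T1 rotate counter-clockwise with cos θ = 5/13, sin θ = 12/13: (1, -4) → (53/13, -8/13); (4, 1) → (8/13, 53/13); (1, 0) → (5/13, 12/13); (-2, -2) → (14/13, -34/13)
T2 reflect across x = 0: (53/13, -8/13) → (-53/13, -8/13); (8/13, 53/13) → (-8/13, 53/13); (5/13, 12/13) → (-5/13, 12/13); (14/13, -34/13) → (-14/13, -34/13)
T3 shear: y ← y − 1·x: (-53/13, -8/13) → (-53/13, 45/13); (-8/13, 53/13) → (-8/13, 61/13); (-5/13, 12/13) → (-5/13, 17/13); (-14/13, -34/13) → (-14/13, -20/13)
T4 shear: x ← x − 1·y: (-53/13, 45/13) → (-98/13, 45/13); (-8/13, 61/13) → (-69/13, 61/13); (-5/13, 17/13) → (-22/13, 17/13); (-14/13, -20/13) → (6/13, -20/13)
T5 reflect across x = 0: (-98/13, 45/13) → (98/13, 45/13); (-69/13, 61/13) → (69/13, 61/13); (-22/13, 17/13) → (22/13, 17/13); (6/13, -20/13) → (-6/13, -20/13)

image vertices: (98/13, 45/13), (69/13, 61/13), (22/13, 17/13), (-6/13, -20/13)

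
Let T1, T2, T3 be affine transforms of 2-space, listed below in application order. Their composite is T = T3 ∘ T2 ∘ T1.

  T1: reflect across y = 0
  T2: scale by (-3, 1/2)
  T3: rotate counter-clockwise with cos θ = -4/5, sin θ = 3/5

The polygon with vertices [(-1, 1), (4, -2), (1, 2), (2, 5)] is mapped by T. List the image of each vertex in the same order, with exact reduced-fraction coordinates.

image vertices: (-21/10, 11/5), (9, -8), (3, -1), (63/10, -8/5)

T1 reflect across y = 0: (-1, 1) → (-1, -1); (4, -2) → (4, 2); (1, 2) → (1, -2); (2, 5) → (2, -5)
T2 scale by (-3, 1/2): (-1, -1) → (3, -1/2); (4, 2) → (-12, 1); (1, -2) → (-3, -1); (2, -5) → (-6, -5/2)
T3 rotate counter-clockwise with cos θ = -4/5, sin θ = 3/5: (3, -1/2) → (-21/10, 11/5); (-12, 1) → (9, -8); (-3, -1) → (3, -1); (-6, -5/2) → (63/10, -8/5)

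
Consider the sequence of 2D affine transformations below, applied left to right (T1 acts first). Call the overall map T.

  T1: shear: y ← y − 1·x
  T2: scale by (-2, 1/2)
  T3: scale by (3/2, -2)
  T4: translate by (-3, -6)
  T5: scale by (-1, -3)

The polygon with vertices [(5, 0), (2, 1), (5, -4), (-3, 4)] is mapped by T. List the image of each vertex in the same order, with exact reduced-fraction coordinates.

image vertices: (18, 3), (9, 15), (18, -9), (-6, 39)

T1 shear: y ← y − 1·x: (5, 0) → (5, -5); (2, 1) → (2, -1); (5, -4) → (5, -9); (-3, 4) → (-3, 7)
T2 scale by (-2, 1/2): (5, -5) → (-10, -5/2); (2, -1) → (-4, -1/2); (5, -9) → (-10, -9/2); (-3, 7) → (6, 7/2)
T3 scale by (3/2, -2): (-10, -5/2) → (-15, 5); (-4, -1/2) → (-6, 1); (-10, -9/2) → (-15, 9); (6, 7/2) → (9, -7)
T4 translate by (-3, -6): (-15, 5) → (-18, -1); (-6, 1) → (-9, -5); (-15, 9) → (-18, 3); (9, -7) → (6, -13)
T5 scale by (-1, -3): (-18, -1) → (18, 3); (-9, -5) → (9, 15); (-18, 3) → (18, -9); (6, -13) → (-6, 39)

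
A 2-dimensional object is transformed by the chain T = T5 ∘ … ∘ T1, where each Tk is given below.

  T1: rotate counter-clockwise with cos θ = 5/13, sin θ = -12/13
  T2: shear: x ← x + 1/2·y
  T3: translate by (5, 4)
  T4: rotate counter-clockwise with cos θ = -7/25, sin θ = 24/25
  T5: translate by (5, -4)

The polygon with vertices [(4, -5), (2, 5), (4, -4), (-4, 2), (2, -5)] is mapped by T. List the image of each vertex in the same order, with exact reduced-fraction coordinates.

T1 rotate counter-clockwise with cos θ = 5/13, sin θ = -12/13: (4, -5) → (-40/13, -73/13); (2, 5) → (70/13, 1/13); (4, -4) → (-28/13, -68/13); (-4, 2) → (4/13, 58/13); (2, -5) → (-50/13, -49/13)
T2 shear: x ← x + 1/2·y: (-40/13, -73/13) → (-153/26, -73/13); (70/13, 1/13) → (141/26, 1/13); (-28/13, -68/13) → (-62/13, -68/13); (4/13, 58/13) → (33/13, 58/13); (-50/13, -49/13) → (-149/26, -49/13)
T3 translate by (5, 4): (-153/26, -73/13) → (-23/26, -21/13); (141/26, 1/13) → (271/26, 53/13); (-62/13, -68/13) → (3/13, -16/13); (33/13, 58/13) → (98/13, 110/13); (-149/26, -49/13) → (-19/26, 3/13)
T4 rotate counter-clockwise with cos θ = -7/25, sin θ = 24/25: (-23/26, -21/13) → (1169/650, -129/325); (271/26, 53/13) → (-4441/650, 2881/325); (3/13, -16/13) → (363/325, 184/325); (98/13, 110/13) → (-3326/325, 1582/325); (-19/26, 3/13) → (-11/650, -249/325)
T5 translate by (5, -4): (1169/650, -129/325) → (4419/650, -1429/325); (-4441/650, 2881/325) → (-1191/650, 1581/325); (363/325, 184/325) → (1988/325, -1116/325); (-3326/325, 1582/325) → (-1701/325, 282/325); (-11/650, -249/325) → (3239/650, -1549/325)

image vertices: (4419/650, -1429/325), (-1191/650, 1581/325), (1988/325, -1116/325), (-1701/325, 282/325), (3239/650, -1549/325)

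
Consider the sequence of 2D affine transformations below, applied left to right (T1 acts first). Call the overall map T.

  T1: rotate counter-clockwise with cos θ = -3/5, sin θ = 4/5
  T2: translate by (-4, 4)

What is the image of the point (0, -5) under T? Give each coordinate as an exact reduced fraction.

T1 rotate counter-clockwise with cos θ = -3/5, sin θ = 4/5: (0, -5) → (4, 3)
T2 translate by (-4, 4): (4, 3) → (0, 7)

T(p) = (0, 7)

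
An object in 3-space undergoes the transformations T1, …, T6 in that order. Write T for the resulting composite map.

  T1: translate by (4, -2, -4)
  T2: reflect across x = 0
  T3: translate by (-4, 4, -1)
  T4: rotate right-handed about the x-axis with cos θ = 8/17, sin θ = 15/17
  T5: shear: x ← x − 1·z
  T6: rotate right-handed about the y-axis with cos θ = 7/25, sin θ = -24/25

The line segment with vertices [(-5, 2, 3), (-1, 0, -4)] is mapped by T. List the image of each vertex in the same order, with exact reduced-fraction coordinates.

T1 translate by (4, -2, -4): (-5, 2, 3) → (-1, 0, -1); (-1, 0, -4) → (3, -2, -8)
T2 reflect across x = 0: (-1, 0, -1) → (1, 0, -1); (3, -2, -8) → (-3, -2, -8)
T3 translate by (-4, 4, -1): (1, 0, -1) → (-3, 4, -2); (-3, -2, -8) → (-7, 2, -9)
T4 rotate right-handed about the x-axis with cos θ = 8/17, sin θ = 15/17: (-3, 4, -2) → (-3, 62/17, 44/17); (-7, 2, -9) → (-7, 151/17, -42/17)
T5 shear: x ← x − 1·z: (-3, 62/17, 44/17) → (-95/17, 62/17, 44/17); (-7, 151/17, -42/17) → (-77/17, 151/17, -42/17)
T6 rotate right-handed about the y-axis with cos θ = 7/25, sin θ = -24/25: (-95/17, 62/17, 44/17) → (-1721/425, 62/17, -116/25); (-77/17, 151/17, -42/17) → (469/425, 151/17, -126/25)

image vertices: (-1721/425, 62/17, -116/25), (469/425, 151/17, -126/25)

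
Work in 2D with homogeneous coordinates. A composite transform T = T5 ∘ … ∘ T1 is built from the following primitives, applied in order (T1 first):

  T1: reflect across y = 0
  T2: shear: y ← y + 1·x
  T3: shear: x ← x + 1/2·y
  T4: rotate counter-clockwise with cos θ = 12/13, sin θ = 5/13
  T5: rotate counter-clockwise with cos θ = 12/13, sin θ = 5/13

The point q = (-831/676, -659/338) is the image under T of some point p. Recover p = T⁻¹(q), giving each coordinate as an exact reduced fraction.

p = (-2, -3/2)

T1 = [1 0 0; 0 -1 0; 0 0 1]
T2·T1 = [1 0 0; 1 -1 0; 0 0 1]
T3·…·T1 = [3/2 -1/2 0; 1 -1 0; 0 0 1]
T4·…·T1 = [1 -1/13 0; 3/2 -29/26 0; 0 0 1]
T5·…·T1 = [9/26 121/338 0; 23/13 -179/169 0; 0 0 1]
det M = -1; M⁻¹ = [179/169 121/338 0; 23/13 -9/26 0; 0 0 1]
M⁻¹ · (-831/676, -659/338)ᵀ = (-2, -3/2)ᵀ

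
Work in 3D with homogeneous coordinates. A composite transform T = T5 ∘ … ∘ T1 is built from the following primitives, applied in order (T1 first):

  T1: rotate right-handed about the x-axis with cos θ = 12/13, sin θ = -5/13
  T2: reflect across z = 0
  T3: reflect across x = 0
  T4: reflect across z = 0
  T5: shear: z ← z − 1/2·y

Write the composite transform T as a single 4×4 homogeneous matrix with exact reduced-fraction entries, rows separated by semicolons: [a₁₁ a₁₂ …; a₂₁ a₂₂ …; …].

T1 = [1 0 0 0; 0 12/13 5/13 0; 0 -5/13 12/13 0; 0 0 0 1]
T2·T1 = [1 0 0 0; 0 12/13 5/13 0; 0 5/13 -12/13 0; 0 0 0 1]
T3·…·T1 = [-1 0 0 0; 0 12/13 5/13 0; 0 5/13 -12/13 0; 0 0 0 1]
T4·…·T1 = [-1 0 0 0; 0 12/13 5/13 0; 0 -5/13 12/13 0; 0 0 0 1]
T5·…·T1 = [-1 0 0 0; 0 12/13 5/13 0; 0 -11/13 19/26 0; 0 0 0 1]

T = [-1 0 0 0; 0 12/13 5/13 0; 0 -11/13 19/26 0; 0 0 0 1]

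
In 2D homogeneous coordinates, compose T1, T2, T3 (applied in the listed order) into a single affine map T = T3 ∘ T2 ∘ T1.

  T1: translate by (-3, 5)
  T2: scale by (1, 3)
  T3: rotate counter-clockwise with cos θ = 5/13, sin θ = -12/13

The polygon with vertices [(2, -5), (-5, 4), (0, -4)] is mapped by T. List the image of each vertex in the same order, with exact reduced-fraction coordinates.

T1 translate by (-3, 5): (2, -5) → (-1, 0); (-5, 4) → (-8, 9); (0, -4) → (-3, 1)
T2 scale by (1, 3): (-1, 0) → (-1, 0); (-8, 9) → (-8, 27); (-3, 1) → (-3, 3)
T3 rotate counter-clockwise with cos θ = 5/13, sin θ = -12/13: (-1, 0) → (-5/13, 12/13); (-8, 27) → (284/13, 231/13); (-3, 3) → (21/13, 51/13)

image vertices: (-5/13, 12/13), (284/13, 231/13), (21/13, 51/13)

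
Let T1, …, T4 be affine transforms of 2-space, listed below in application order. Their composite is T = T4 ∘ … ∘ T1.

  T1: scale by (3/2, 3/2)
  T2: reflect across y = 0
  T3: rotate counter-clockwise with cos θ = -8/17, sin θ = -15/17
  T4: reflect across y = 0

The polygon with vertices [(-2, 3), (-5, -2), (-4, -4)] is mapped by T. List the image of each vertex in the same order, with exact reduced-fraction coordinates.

T1 scale by (3/2, 3/2): (-2, 3) → (-3, 9/2); (-5, -2) → (-15/2, -3); (-4, -4) → (-6, -6)
T2 reflect across y = 0: (-3, 9/2) → (-3, -9/2); (-15/2, -3) → (-15/2, 3); (-6, -6) → (-6, 6)
T3 rotate counter-clockwise with cos θ = -8/17, sin θ = -15/17: (-3, -9/2) → (-87/34, 81/17); (-15/2, 3) → (105/17, 177/34); (-6, 6) → (138/17, 42/17)
T4 reflect across y = 0: (-87/34, 81/17) → (-87/34, -81/17); (105/17, 177/34) → (105/17, -177/34); (138/17, 42/17) → (138/17, -42/17)

image vertices: (-87/34, -81/17), (105/17, -177/34), (138/17, -42/17)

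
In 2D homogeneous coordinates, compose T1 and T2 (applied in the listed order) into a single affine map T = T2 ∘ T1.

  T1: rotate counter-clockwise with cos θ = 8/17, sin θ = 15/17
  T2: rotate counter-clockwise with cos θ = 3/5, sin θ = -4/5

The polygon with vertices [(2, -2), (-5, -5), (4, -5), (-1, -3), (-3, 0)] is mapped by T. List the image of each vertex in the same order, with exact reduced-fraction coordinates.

image vertices: (194/85, -142/85), (-71/17, -97/17), (401/85, -368/85), (-9/17, -53/17), (-252/85, -39/85)

T1 rotate counter-clockwise with cos θ = 8/17, sin θ = 15/17: (2, -2) → (46/17, 14/17); (-5, -5) → (35/17, -115/17); (4, -5) → (107/17, 20/17); (-1, -3) → (37/17, -39/17); (-3, 0) → (-24/17, -45/17)
T2 rotate counter-clockwise with cos θ = 3/5, sin θ = -4/5: (46/17, 14/17) → (194/85, -142/85); (35/17, -115/17) → (-71/17, -97/17); (107/17, 20/17) → (401/85, -368/85); (37/17, -39/17) → (-9/17, -53/17); (-24/17, -45/17) → (-252/85, -39/85)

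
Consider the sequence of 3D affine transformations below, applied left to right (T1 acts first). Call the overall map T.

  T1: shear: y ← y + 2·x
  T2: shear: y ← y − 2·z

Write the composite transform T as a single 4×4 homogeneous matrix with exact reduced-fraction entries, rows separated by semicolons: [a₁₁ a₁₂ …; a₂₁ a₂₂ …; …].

T = [1 0 0 0; 2 1 -2 0; 0 0 1 0; 0 0 0 1]

T1 = [1 0 0 0; 2 1 0 0; 0 0 1 0; 0 0 0 1]
T2·T1 = [1 0 0 0; 2 1 -2 0; 0 0 1 0; 0 0 0 1]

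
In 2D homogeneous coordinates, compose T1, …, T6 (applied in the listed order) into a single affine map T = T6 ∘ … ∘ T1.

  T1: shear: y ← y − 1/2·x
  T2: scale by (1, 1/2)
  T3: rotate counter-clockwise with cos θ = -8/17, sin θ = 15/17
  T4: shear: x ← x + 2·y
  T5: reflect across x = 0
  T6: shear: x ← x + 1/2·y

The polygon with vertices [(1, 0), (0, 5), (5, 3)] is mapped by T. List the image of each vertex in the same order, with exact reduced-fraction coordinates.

image vertices: (-5/4, 1), (135/34, -20/17), (-263/68, 73/17)

T1 shear: y ← y − 1/2·x: (1, 0) → (1, -1/2); (0, 5) → (0, 5); (5, 3) → (5, 1/2)
T2 scale by (1, 1/2): (1, -1/2) → (1, -1/4); (0, 5) → (0, 5/2); (5, 1/2) → (5, 1/4)
T3 rotate counter-clockwise with cos θ = -8/17, sin θ = 15/17: (1, -1/4) → (-1/4, 1); (0, 5/2) → (-75/34, -20/17); (5, 1/4) → (-175/68, 73/17)
T4 shear: x ← x + 2·y: (-1/4, 1) → (7/4, 1); (-75/34, -20/17) → (-155/34, -20/17); (-175/68, 73/17) → (409/68, 73/17)
T5 reflect across x = 0: (7/4, 1) → (-7/4, 1); (-155/34, -20/17) → (155/34, -20/17); (409/68, 73/17) → (-409/68, 73/17)
T6 shear: x ← x + 1/2·y: (-7/4, 1) → (-5/4, 1); (155/34, -20/17) → (135/34, -20/17); (-409/68, 73/17) → (-263/68, 73/17)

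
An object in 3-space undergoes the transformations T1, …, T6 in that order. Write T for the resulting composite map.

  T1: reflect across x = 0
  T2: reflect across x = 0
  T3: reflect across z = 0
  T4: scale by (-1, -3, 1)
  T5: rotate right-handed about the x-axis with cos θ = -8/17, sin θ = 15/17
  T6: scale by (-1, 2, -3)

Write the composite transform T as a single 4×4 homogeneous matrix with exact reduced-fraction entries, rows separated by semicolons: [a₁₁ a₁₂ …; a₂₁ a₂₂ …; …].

T1 = [-1 0 0 0; 0 1 0 0; 0 0 1 0; 0 0 0 1]
T2·T1 = [1 0 0 0; 0 1 0 0; 0 0 1 0; 0 0 0 1]
T3·…·T1 = [1 0 0 0; 0 1 0 0; 0 0 -1 0; 0 0 0 1]
T4·…·T1 = [-1 0 0 0; 0 -3 0 0; 0 0 -1 0; 0 0 0 1]
T5·…·T1 = [-1 0 0 0; 0 24/17 15/17 0; 0 -45/17 8/17 0; 0 0 0 1]
T6·…·T1 = [1 0 0 0; 0 48/17 30/17 0; 0 135/17 -24/17 0; 0 0 0 1]

T = [1 0 0 0; 0 48/17 30/17 0; 0 135/17 -24/17 0; 0 0 0 1]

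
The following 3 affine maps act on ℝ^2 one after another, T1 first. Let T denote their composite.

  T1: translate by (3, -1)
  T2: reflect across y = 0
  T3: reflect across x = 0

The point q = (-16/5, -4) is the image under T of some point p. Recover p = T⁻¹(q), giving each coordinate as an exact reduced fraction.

T1 = [1 0 3; 0 1 -1; 0 0 1]
T2·T1 = [1 0 3; 0 -1 1; 0 0 1]
T3·…·T1 = [-1 0 -3; 0 -1 1; 0 0 1]
det M = 1; M⁻¹ = [-1 0 -3; 0 -1 1; 0 0 1]
M⁻¹ · (-16/5, -4)ᵀ = (1/5, 5)ᵀ

p = (1/5, 5)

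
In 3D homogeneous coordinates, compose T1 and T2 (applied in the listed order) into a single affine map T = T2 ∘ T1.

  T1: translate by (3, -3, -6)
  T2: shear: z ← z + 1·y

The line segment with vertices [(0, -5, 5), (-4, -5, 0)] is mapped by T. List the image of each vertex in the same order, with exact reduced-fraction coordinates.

T1 translate by (3, -3, -6): (0, -5, 5) → (3, -8, -1); (-4, -5, 0) → (-1, -8, -6)
T2 shear: z ← z + 1·y: (3, -8, -1) → (3, -8, -9); (-1, -8, -6) → (-1, -8, -14)

image vertices: (3, -8, -9), (-1, -8, -14)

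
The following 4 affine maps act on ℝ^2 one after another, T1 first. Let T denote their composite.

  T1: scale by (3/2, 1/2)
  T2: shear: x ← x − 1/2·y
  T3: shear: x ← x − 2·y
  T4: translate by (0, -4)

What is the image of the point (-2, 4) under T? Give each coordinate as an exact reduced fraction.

T1 scale by (3/2, 1/2): (-2, 4) → (-3, 2)
T2 shear: x ← x − 1/2·y: (-3, 2) → (-4, 2)
T3 shear: x ← x − 2·y: (-4, 2) → (-8, 2)
T4 translate by (0, -4): (-8, 2) → (-8, -2)

T(p) = (-8, -2)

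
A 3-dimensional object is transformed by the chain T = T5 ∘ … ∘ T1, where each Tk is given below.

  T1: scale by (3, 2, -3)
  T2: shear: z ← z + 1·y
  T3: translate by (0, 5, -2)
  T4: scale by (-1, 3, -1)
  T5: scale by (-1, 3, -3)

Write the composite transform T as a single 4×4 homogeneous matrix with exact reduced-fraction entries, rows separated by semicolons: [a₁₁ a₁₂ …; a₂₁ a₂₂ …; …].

T = [3 0 0 0; 0 18 0 45; 0 6 -9 -6; 0 0 0 1]

T1 = [3 0 0 0; 0 2 0 0; 0 0 -3 0; 0 0 0 1]
T2·T1 = [3 0 0 0; 0 2 0 0; 0 2 -3 0; 0 0 0 1]
T3·…·T1 = [3 0 0 0; 0 2 0 5; 0 2 -3 -2; 0 0 0 1]
T4·…·T1 = [-3 0 0 0; 0 6 0 15; 0 -2 3 2; 0 0 0 1]
T5·…·T1 = [3 0 0 0; 0 18 0 45; 0 6 -9 -6; 0 0 0 1]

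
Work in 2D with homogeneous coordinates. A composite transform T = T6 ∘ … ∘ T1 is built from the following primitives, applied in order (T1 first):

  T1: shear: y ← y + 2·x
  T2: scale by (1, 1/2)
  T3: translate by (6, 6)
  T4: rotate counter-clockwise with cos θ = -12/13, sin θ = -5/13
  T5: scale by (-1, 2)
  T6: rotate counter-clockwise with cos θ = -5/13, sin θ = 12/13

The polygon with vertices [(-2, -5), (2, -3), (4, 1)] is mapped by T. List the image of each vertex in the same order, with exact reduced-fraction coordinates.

image vertices: (1419/338, 866/169), (5029/338, 1942/169), (7773/338, 2570/169)

T1 shear: y ← y + 2·x: (-2, -5) → (-2, -9); (2, -3) → (2, 1); (4, 1) → (4, 9)
T2 scale by (1, 1/2): (-2, -9) → (-2, -9/2); (2, 1) → (2, 1/2); (4, 9) → (4, 9/2)
T3 translate by (6, 6): (-2, -9/2) → (4, 3/2); (2, 1/2) → (8, 13/2); (4, 9/2) → (10, 21/2)
T4 rotate counter-clockwise with cos θ = -12/13, sin θ = -5/13: (4, 3/2) → (-81/26, -38/13); (8, 13/2) → (-127/26, -118/13); (10, 21/2) → (-135/26, -176/13)
T5 scale by (-1, 2): (-81/26, -38/13) → (81/26, -76/13); (-127/26, -118/13) → (127/26, -236/13); (-135/26, -176/13) → (135/26, -352/13)
T6 rotate counter-clockwise with cos θ = -5/13, sin θ = 12/13: (81/26, -76/13) → (1419/338, 866/169); (127/26, -236/13) → (5029/338, 1942/169); (135/26, -352/13) → (7773/338, 2570/169)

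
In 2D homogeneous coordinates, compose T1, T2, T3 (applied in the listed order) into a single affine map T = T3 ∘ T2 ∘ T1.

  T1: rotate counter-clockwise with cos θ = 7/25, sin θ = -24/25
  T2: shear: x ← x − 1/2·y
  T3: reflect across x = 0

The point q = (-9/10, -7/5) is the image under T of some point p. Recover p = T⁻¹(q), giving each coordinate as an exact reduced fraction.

T1 = [7/25 24/25 0; -24/25 7/25 0; 0 0 1]
T2·T1 = [19/25 41/50 0; -24/25 7/25 0; 0 0 1]
T3·…·T1 = [-19/25 -41/50 0; -24/25 7/25 0; 0 0 1]
det M = -1; M⁻¹ = [-7/25 -41/50 0; -24/25 19/25 0; 0 0 1]
M⁻¹ · (-9/10, -7/5)ᵀ = (7/5, -1/5)ᵀ

p = (7/5, -1/5)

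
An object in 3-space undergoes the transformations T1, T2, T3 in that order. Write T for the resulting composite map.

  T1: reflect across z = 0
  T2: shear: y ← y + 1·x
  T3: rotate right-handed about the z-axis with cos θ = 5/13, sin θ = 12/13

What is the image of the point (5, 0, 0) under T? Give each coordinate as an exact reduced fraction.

T1 reflect across z = 0: (5, 0, 0) → (5, 0, 0)
T2 shear: y ← y + 1·x: (5, 0, 0) → (5, 5, 0)
T3 rotate right-handed about the z-axis with cos θ = 5/13, sin θ = 12/13: (5, 5, 0) → (-35/13, 85/13, 0)

T(p) = (-35/13, 85/13, 0)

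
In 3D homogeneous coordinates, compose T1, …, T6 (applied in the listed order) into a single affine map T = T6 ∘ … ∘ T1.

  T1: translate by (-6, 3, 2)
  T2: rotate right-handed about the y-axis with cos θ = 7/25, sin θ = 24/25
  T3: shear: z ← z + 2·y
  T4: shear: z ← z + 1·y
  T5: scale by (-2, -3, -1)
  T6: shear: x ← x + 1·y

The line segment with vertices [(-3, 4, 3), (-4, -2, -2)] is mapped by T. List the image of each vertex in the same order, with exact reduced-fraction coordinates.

image vertices: (-639/25, -21, -776/25), (13/5, -3, -63/5)

T1 translate by (-6, 3, 2): (-3, 4, 3) → (-9, 7, 5); (-4, -2, -2) → (-10, 1, 0)
T2 rotate right-handed about the y-axis with cos θ = 7/25, sin θ = 24/25: (-9, 7, 5) → (57/25, 7, 251/25); (-10, 1, 0) → (-14/5, 1, 48/5)
T3 shear: z ← z + 2·y: (57/25, 7, 251/25) → (57/25, 7, 601/25); (-14/5, 1, 48/5) → (-14/5, 1, 58/5)
T4 shear: z ← z + 1·y: (57/25, 7, 601/25) → (57/25, 7, 776/25); (-14/5, 1, 58/5) → (-14/5, 1, 63/5)
T5 scale by (-2, -3, -1): (57/25, 7, 776/25) → (-114/25, -21, -776/25); (-14/5, 1, 63/5) → (28/5, -3, -63/5)
T6 shear: x ← x + 1·y: (-114/25, -21, -776/25) → (-639/25, -21, -776/25); (28/5, -3, -63/5) → (13/5, -3, -63/5)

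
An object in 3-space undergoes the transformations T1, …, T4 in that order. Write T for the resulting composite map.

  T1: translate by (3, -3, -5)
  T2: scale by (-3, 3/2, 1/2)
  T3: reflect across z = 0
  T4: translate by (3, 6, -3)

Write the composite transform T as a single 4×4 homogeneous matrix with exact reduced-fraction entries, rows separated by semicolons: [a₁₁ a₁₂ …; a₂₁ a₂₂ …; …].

T = [-3 0 0 -6; 0 3/2 0 3/2; 0 0 -1/2 -1/2; 0 0 0 1]

T1 = [1 0 0 3; 0 1 0 -3; 0 0 1 -5; 0 0 0 1]
T2·T1 = [-3 0 0 -9; 0 3/2 0 -9/2; 0 0 1/2 -5/2; 0 0 0 1]
T3·…·T1 = [-3 0 0 -9; 0 3/2 0 -9/2; 0 0 -1/2 5/2; 0 0 0 1]
T4·…·T1 = [-3 0 0 -6; 0 3/2 0 3/2; 0 0 -1/2 -1/2; 0 0 0 1]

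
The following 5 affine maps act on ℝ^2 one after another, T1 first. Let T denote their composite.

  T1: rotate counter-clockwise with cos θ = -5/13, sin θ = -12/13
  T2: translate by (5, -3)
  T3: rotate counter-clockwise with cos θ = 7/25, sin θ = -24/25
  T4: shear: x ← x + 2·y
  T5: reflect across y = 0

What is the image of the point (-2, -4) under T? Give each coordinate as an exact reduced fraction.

T1 rotate counter-clockwise with cos θ = -5/13, sin θ = -12/13: (-2, -4) → (-38/13, 44/13)
T2 translate by (5, -3): (-38/13, 44/13) → (27/13, 5/13)
T3 rotate counter-clockwise with cos θ = 7/25, sin θ = -24/25: (27/13, 5/13) → (309/325, -613/325)
T4 shear: x ← x + 2·y: (309/325, -613/325) → (-917/325, -613/325)
T5 reflect across y = 0: (-917/325, -613/325) → (-917/325, 613/325)

T(p) = (-917/325, 613/325)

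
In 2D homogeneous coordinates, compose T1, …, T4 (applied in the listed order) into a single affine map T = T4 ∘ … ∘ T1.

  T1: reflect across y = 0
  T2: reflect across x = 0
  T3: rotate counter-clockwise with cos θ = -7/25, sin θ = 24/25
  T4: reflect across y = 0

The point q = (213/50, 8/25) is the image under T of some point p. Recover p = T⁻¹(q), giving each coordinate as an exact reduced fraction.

p = (3/2, 4)

T1 = [1 0 0; 0 -1 0; 0 0 1]
T2·T1 = [-1 0 0; 0 -1 0; 0 0 1]
T3·…·T1 = [7/25 24/25 0; -24/25 7/25 0; 0 0 1]
T4·…·T1 = [7/25 24/25 0; 24/25 -7/25 0; 0 0 1]
det M = -1; M⁻¹ = [7/25 24/25 0; 24/25 -7/25 0; 0 0 1]
M⁻¹ · (213/50, 8/25)ᵀ = (3/2, 4)ᵀ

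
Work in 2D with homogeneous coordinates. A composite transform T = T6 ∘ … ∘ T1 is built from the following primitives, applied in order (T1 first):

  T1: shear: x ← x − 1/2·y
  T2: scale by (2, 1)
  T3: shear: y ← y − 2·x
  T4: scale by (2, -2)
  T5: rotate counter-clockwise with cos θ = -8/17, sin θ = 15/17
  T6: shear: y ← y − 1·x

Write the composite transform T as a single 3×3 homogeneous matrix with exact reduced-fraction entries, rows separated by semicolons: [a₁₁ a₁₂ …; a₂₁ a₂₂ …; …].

T1 = [1 -1/2 0; 0 1 0; 0 0 1]
T2·T1 = [2 -1 0; 0 1 0; 0 0 1]
T3·…·T1 = [2 -1 0; -4 3 0; 0 0 1]
T4·…·T1 = [4 -2 0; 8 -6 0; 0 0 1]
T5·…·T1 = [-152/17 106/17 0; -4/17 18/17 0; 0 0 1]
T6·…·T1 = [-152/17 106/17 0; 148/17 -88/17 0; 0 0 1]

T = [-152/17 106/17 0; 148/17 -88/17 0; 0 0 1]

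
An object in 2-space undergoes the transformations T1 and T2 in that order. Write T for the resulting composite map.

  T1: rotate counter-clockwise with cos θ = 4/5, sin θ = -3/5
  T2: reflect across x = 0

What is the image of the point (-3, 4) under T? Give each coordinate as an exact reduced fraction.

T(p) = (0, 5)

T1 rotate counter-clockwise with cos θ = 4/5, sin θ = -3/5: (-3, 4) → (0, 5)
T2 reflect across x = 0: (0, 5) → (0, 5)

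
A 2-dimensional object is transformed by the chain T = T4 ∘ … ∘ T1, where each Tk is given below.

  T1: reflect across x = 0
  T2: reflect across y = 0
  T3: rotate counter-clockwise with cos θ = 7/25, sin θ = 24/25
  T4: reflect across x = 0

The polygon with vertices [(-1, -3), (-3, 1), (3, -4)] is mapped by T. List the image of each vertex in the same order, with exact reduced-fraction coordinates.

T1 reflect across x = 0: (-1, -3) → (1, -3); (-3, 1) → (3, 1); (3, -4) → (-3, -4)
T2 reflect across y = 0: (1, -3) → (1, 3); (3, 1) → (3, -1); (-3, -4) → (-3, 4)
T3 rotate counter-clockwise with cos θ = 7/25, sin θ = 24/25: (1, 3) → (-13/5, 9/5); (3, -1) → (9/5, 13/5); (-3, 4) → (-117/25, -44/25)
T4 reflect across x = 0: (-13/5, 9/5) → (13/5, 9/5); (9/5, 13/5) → (-9/5, 13/5); (-117/25, -44/25) → (117/25, -44/25)

image vertices: (13/5, 9/5), (-9/5, 13/5), (117/25, -44/25)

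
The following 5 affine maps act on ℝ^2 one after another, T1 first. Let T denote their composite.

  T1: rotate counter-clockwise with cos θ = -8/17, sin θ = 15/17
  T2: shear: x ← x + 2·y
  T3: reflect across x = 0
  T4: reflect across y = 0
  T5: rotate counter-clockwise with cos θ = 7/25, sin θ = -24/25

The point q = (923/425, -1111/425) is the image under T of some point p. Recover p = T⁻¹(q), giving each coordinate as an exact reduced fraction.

p = (-1, 1)

T1 = [-8/17 -15/17 0; 15/17 -8/17 0; 0 0 1]
T2·T1 = [22/17 -31/17 0; 15/17 -8/17 0; 0 0 1]
T3·…·T1 = [-22/17 31/17 0; 15/17 -8/17 0; 0 0 1]
T4·…·T1 = [-22/17 31/17 0; -15/17 8/17 0; 0 0 1]
T5·…·T1 = [-514/425 409/425 0; 423/425 -688/425 0; 0 0 1]
det M = 1; M⁻¹ = [-688/425 -409/425 0; -423/425 -514/425 0; 0 0 1]
M⁻¹ · (923/425, -1111/425)ᵀ = (-1, 1)ᵀ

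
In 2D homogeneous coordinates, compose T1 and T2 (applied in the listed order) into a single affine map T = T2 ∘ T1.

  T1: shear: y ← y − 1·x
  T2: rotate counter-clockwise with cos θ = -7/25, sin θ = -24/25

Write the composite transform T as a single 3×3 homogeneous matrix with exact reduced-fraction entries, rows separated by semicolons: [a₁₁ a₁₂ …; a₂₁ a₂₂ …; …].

T = [-31/25 24/25 0; -17/25 -7/25 0; 0 0 1]

T1 = [1 0 0; -1 1 0; 0 0 1]
T2·T1 = [-31/25 24/25 0; -17/25 -7/25 0; 0 0 1]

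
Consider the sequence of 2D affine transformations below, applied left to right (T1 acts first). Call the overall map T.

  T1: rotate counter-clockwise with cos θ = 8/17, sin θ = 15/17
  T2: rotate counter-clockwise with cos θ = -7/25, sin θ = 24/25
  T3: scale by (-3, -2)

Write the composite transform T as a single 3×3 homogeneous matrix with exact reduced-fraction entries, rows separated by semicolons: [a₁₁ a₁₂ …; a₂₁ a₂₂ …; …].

T = [1248/425 261/425 0; -174/425 832/425 0; 0 0 1]

T1 = [8/17 -15/17 0; 15/17 8/17 0; 0 0 1]
T2·T1 = [-416/425 -87/425 0; 87/425 -416/425 0; 0 0 1]
T3·…·T1 = [1248/425 261/425 0; -174/425 832/425 0; 0 0 1]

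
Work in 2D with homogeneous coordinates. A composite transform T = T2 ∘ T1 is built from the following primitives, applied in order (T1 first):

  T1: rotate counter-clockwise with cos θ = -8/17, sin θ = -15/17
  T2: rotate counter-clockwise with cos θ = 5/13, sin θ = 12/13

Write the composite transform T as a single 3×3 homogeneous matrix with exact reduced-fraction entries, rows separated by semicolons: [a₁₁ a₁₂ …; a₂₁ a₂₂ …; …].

T = [140/221 171/221 0; -171/221 140/221 0; 0 0 1]

T1 = [-8/17 15/17 0; -15/17 -8/17 0; 0 0 1]
T2·T1 = [140/221 171/221 0; -171/221 140/221 0; 0 0 1]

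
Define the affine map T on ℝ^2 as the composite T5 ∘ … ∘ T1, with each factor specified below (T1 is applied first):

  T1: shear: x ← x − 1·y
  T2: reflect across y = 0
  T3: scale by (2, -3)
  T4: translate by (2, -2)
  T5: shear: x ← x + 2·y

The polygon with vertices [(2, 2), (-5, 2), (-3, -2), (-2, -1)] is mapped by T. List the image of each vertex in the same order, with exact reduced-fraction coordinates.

T1 shear: x ← x − 1·y: (2, 2) → (0, 2); (-5, 2) → (-7, 2); (-3, -2) → (-1, -2); (-2, -1) → (-1, -1)
T2 reflect across y = 0: (0, 2) → (0, -2); (-7, 2) → (-7, -2); (-1, -2) → (-1, 2); (-1, -1) → (-1, 1)
T3 scale by (2, -3): (0, -2) → (0, 6); (-7, -2) → (-14, 6); (-1, 2) → (-2, -6); (-1, 1) → (-2, -3)
T4 translate by (2, -2): (0, 6) → (2, 4); (-14, 6) → (-12, 4); (-2, -6) → (0, -8); (-2, -3) → (0, -5)
T5 shear: x ← x + 2·y: (2, 4) → (10, 4); (-12, 4) → (-4, 4); (0, -8) → (-16, -8); (0, -5) → (-10, -5)

image vertices: (10, 4), (-4, 4), (-16, -8), (-10, -5)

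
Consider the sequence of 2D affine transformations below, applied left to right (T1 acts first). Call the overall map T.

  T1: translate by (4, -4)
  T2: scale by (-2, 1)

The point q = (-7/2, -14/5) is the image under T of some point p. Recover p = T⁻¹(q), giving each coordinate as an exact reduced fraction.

T1 = [1 0 4; 0 1 -4; 0 0 1]
T2·T1 = [-2 0 -8; 0 1 -4; 0 0 1]
det M = -2; M⁻¹ = [-1/2 0 -4; 0 1 4; 0 0 1]
M⁻¹ · (-7/2, -14/5)ᵀ = (-9/4, 6/5)ᵀ

p = (-9/4, 6/5)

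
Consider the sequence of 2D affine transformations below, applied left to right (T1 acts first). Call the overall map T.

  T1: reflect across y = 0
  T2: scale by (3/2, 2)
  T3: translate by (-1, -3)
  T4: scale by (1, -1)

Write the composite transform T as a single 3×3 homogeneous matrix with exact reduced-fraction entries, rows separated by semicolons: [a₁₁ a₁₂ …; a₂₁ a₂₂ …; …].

T = [3/2 0 -1; 0 2 3; 0 0 1]

T1 = [1 0 0; 0 -1 0; 0 0 1]
T2·T1 = [3/2 0 0; 0 -2 0; 0 0 1]
T3·…·T1 = [3/2 0 -1; 0 -2 -3; 0 0 1]
T4·…·T1 = [3/2 0 -1; 0 2 3; 0 0 1]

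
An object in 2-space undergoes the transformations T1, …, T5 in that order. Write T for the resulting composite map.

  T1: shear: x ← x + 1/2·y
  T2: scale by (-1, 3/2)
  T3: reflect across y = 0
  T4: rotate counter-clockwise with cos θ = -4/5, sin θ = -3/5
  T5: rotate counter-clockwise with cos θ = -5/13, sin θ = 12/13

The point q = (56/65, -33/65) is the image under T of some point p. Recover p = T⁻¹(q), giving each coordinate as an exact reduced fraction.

p = (-1, 0)

T1 = [1 1/2 0; 0 1 0; 0 0 1]
T2·T1 = [-1 -1/2 0; 0 3/2 0; 0 0 1]
T3·…·T1 = [-1 -1/2 0; 0 -3/2 0; 0 0 1]
T4·…·T1 = [4/5 -1/2 0; 3/5 3/2 0; 0 0 1]
T5·…·T1 = [-56/65 -31/26 0; 33/65 -27/26 0; 0 0 1]
det M = 3/2; M⁻¹ = [-9/13 31/39 0; -22/65 -112/195 0; 0 0 1]
M⁻¹ · (56/65, -33/65)ᵀ = (-1, 0)ᵀ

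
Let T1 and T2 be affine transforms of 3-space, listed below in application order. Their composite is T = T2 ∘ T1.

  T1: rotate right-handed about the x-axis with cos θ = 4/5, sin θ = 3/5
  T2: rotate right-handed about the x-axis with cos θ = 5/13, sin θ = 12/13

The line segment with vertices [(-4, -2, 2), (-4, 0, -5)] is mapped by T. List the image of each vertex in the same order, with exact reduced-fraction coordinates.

image vertices: (-4, -94/65, -158/65), (-4, 63/13, 16/13)

T1 rotate right-handed about the x-axis with cos θ = 4/5, sin θ = 3/5: (-4, -2, 2) → (-4, -14/5, 2/5); (-4, 0, -5) → (-4, 3, -4)
T2 rotate right-handed about the x-axis with cos θ = 5/13, sin θ = 12/13: (-4, -14/5, 2/5) → (-4, -94/65, -158/65); (-4, 3, -4) → (-4, 63/13, 16/13)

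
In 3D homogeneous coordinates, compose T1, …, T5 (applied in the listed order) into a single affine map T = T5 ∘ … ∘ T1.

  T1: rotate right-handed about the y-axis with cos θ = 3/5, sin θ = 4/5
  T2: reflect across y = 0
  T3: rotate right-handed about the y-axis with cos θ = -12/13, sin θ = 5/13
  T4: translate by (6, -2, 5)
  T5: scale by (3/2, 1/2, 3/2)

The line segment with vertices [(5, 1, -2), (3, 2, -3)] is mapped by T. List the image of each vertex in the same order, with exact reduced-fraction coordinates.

image vertices: (264/65, -3/2, 903/65), (963/130, -2, 888/65)

T1 rotate right-handed about the y-axis with cos θ = 3/5, sin θ = 4/5: (5, 1, -2) → (7/5, 1, -26/5); (3, 2, -3) → (-3/5, 2, -21/5)
T2 reflect across y = 0: (7/5, 1, -26/5) → (7/5, -1, -26/5); (-3/5, 2, -21/5) → (-3/5, -2, -21/5)
T3 rotate right-handed about the y-axis with cos θ = -12/13, sin θ = 5/13: (7/5, -1, -26/5) → (-214/65, -1, 277/65); (-3/5, -2, -21/5) → (-69/65, -2, 267/65)
T4 translate by (6, -2, 5): (-214/65, -1, 277/65) → (176/65, -3, 602/65); (-69/65, -2, 267/65) → (321/65, -4, 592/65)
T5 scale by (3/2, 1/2, 3/2): (176/65, -3, 602/65) → (264/65, -3/2, 903/65); (321/65, -4, 592/65) → (963/130, -2, 888/65)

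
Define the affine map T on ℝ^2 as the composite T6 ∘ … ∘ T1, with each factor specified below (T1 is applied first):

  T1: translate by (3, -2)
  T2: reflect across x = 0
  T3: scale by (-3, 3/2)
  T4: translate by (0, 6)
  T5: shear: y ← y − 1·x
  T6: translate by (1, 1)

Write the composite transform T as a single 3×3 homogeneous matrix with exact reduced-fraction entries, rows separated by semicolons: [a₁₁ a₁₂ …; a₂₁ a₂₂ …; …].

T = [3 0 10; -3 3/2 -5; 0 0 1]

T1 = [1 0 3; 0 1 -2; 0 0 1]
T2·T1 = [-1 0 -3; 0 1 -2; 0 0 1]
T3·…·T1 = [3 0 9; 0 3/2 -3; 0 0 1]
T4·…·T1 = [3 0 9; 0 3/2 3; 0 0 1]
T5·…·T1 = [3 0 9; -3 3/2 -6; 0 0 1]
T6·…·T1 = [3 0 10; -3 3/2 -5; 0 0 1]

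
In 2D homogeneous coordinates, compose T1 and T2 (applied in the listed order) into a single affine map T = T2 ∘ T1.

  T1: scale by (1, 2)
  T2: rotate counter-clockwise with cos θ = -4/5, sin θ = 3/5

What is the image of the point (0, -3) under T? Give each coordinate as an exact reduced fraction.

T1 scale by (1, 2): (0, -3) → (0, -6)
T2 rotate counter-clockwise with cos θ = -4/5, sin θ = 3/5: (0, -6) → (18/5, 24/5)

T(p) = (18/5, 24/5)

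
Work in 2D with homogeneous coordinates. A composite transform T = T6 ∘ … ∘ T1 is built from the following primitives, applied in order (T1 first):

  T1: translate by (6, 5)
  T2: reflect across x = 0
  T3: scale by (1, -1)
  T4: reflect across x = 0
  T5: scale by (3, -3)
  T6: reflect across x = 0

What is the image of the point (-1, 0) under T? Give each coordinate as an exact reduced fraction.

T(p) = (-15, 15)

T1 translate by (6, 5): (-1, 0) → (5, 5)
T2 reflect across x = 0: (5, 5) → (-5, 5)
T3 scale by (1, -1): (-5, 5) → (-5, -5)
T4 reflect across x = 0: (-5, -5) → (5, -5)
T5 scale by (3, -3): (5, -5) → (15, 15)
T6 reflect across x = 0: (15, 15) → (-15, 15)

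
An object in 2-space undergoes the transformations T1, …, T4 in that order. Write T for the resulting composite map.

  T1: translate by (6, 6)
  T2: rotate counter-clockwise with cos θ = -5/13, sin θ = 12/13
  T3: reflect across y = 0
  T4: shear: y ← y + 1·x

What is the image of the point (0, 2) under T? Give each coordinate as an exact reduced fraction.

T1 translate by (6, 6): (0, 2) → (6, 8)
T2 rotate counter-clockwise with cos θ = -5/13, sin θ = 12/13: (6, 8) → (-126/13, 32/13)
T3 reflect across y = 0: (-126/13, 32/13) → (-126/13, -32/13)
T4 shear: y ← y + 1·x: (-126/13, -32/13) → (-126/13, -158/13)

T(p) = (-126/13, -158/13)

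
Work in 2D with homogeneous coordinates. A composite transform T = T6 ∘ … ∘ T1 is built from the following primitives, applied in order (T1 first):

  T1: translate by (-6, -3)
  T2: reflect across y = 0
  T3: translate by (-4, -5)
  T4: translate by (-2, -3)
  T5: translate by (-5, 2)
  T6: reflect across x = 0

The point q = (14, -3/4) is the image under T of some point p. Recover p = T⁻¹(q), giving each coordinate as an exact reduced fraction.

p = (3, -9/4)

T1 = [1 0 -6; 0 1 -3; 0 0 1]
T2·T1 = [1 0 -6; 0 -1 3; 0 0 1]
T3·…·T1 = [1 0 -10; 0 -1 -2; 0 0 1]
T4·…·T1 = [1 0 -12; 0 -1 -5; 0 0 1]
T5·…·T1 = [1 0 -17; 0 -1 -3; 0 0 1]
T6·…·T1 = [-1 0 17; 0 -1 -3; 0 0 1]
det M = 1; M⁻¹ = [-1 0 17; 0 -1 -3; 0 0 1]
M⁻¹ · (14, -3/4)ᵀ = (3, -9/4)ᵀ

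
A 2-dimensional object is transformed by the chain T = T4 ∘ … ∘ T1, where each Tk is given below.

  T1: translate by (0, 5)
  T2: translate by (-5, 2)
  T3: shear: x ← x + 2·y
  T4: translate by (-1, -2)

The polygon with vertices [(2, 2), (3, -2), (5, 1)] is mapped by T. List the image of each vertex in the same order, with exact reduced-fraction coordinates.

T1 translate by (0, 5): (2, 2) → (2, 7); (3, -2) → (3, 3); (5, 1) → (5, 6)
T2 translate by (-5, 2): (2, 7) → (-3, 9); (3, 3) → (-2, 5); (5, 6) → (0, 8)
T3 shear: x ← x + 2·y: (-3, 9) → (15, 9); (-2, 5) → (8, 5); (0, 8) → (16, 8)
T4 translate by (-1, -2): (15, 9) → (14, 7); (8, 5) → (7, 3); (16, 8) → (15, 6)

image vertices: (14, 7), (7, 3), (15, 6)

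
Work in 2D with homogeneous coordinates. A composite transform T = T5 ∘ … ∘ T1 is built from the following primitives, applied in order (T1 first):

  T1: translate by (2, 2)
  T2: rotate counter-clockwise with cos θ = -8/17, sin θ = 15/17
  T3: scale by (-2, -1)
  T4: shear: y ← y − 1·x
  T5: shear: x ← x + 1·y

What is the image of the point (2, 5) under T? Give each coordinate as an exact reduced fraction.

T(p) = (-4/17, -278/17)

T1 translate by (2, 2): (2, 5) → (4, 7)
T2 rotate counter-clockwise with cos θ = -8/17, sin θ = 15/17: (4, 7) → (-137/17, 4/17)
T3 scale by (-2, -1): (-137/17, 4/17) → (274/17, -4/17)
T4 shear: y ← y − 1·x: (274/17, -4/17) → (274/17, -278/17)
T5 shear: x ← x + 1·y: (274/17, -278/17) → (-4/17, -278/17)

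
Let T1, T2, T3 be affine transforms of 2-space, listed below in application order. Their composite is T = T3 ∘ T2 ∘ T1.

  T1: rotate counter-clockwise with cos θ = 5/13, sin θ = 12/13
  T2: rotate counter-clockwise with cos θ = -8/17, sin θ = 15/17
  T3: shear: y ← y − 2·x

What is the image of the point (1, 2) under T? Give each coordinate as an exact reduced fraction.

T1 rotate counter-clockwise with cos θ = 5/13, sin θ = 12/13: (1, 2) → (-19/13, 22/13)
T2 rotate counter-clockwise with cos θ = -8/17, sin θ = 15/17: (-19/13, 22/13) → (-178/221, -461/221)
T3 shear: y ← y − 2·x: (-178/221, -461/221) → (-178/221, -105/221)

T(p) = (-178/221, -105/221)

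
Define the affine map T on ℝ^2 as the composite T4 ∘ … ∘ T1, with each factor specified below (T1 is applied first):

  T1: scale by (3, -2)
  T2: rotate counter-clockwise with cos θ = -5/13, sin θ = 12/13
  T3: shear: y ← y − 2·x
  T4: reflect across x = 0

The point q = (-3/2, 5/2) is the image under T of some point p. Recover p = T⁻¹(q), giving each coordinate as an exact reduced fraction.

p = (3/2, 7/4)

T1 = [3 0 0; 0 -2 0; 0 0 1]
T2·T1 = [-15/13 24/13 0; 36/13 10/13 0; 0 0 1]
T3·…·T1 = [-15/13 24/13 0; 66/13 -38/13 0; 0 0 1]
T4·…·T1 = [15/13 -24/13 0; 66/13 -38/13 0; 0 0 1]
det M = 6; M⁻¹ = [-19/39 4/13 0; -11/13 5/26 0; 0 0 1]
M⁻¹ · (-3/2, 5/2)ᵀ = (3/2, 7/4)ᵀ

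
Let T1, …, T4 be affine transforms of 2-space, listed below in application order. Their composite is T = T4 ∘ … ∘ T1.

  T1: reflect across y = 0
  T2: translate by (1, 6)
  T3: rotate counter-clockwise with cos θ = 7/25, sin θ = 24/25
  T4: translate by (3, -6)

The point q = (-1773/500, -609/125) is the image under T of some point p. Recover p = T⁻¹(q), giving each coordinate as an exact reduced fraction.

T1 = [1 0 0; 0 -1 0; 0 0 1]
T2·T1 = [1 0 1; 0 -1 6; 0 0 1]
T3·…·T1 = [7/25 24/25 -137/25; 24/25 -7/25 66/25; 0 0 1]
T4·…·T1 = [7/25 24/25 -62/25; 24/25 -7/25 -84/25; 0 0 1]
det M = -1; M⁻¹ = [7/25 24/25 98/25; 24/25 -7/25 36/25; 0 0 1]
M⁻¹ · (-1773/500, -609/125)ᵀ = (-7/4, -3/5)ᵀ

p = (-7/4, -3/5)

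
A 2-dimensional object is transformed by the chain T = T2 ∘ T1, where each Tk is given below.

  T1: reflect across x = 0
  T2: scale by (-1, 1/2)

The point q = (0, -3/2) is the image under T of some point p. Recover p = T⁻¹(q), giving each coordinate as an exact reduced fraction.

p = (0, -3)

T1 = [-1 0 0; 0 1 0; 0 0 1]
T2·T1 = [1 0 0; 0 1/2 0; 0 0 1]
det M = 1/2; M⁻¹ = [1 0 0; 0 2 0; 0 0 1]
M⁻¹ · (0, -3/2)ᵀ = (0, -3)ᵀ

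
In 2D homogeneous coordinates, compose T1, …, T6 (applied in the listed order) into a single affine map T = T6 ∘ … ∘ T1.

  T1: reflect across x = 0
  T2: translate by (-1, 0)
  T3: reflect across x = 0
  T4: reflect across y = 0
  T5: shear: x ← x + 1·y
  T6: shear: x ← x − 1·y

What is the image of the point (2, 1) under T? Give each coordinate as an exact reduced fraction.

T(p) = (3, -1)

T1 reflect across x = 0: (2, 1) → (-2, 1)
T2 translate by (-1, 0): (-2, 1) → (-3, 1)
T3 reflect across x = 0: (-3, 1) → (3, 1)
T4 reflect across y = 0: (3, 1) → (3, -1)
T5 shear: x ← x + 1·y: (3, -1) → (2, -1)
T6 shear: x ← x − 1·y: (2, -1) → (3, -1)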